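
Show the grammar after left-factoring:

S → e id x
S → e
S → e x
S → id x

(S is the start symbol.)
S → e S'
S' → id x
S' → ε
S' → x
S → id x

Left-factoring transforms A → αβ₁ | αβ₂ into A → αA' and A' → β₁ | β₂
(α is the longest common prefix among the alternatives). Repeat until
no nonterminal has two alternatives with a common prefix.

Round 1: S has alternatives sharing prefix 'e'. Introduce S': S → e S'
  Add: S' → id x
  Add: S' → ε
  Add: S' → x

No remaining common prefixes — done.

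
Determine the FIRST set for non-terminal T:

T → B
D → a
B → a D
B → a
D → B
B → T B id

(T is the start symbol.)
To compute FIRST(T), examine every production with T on the left-hand side, reading each right-hand side left to right until a non-nullable symbol is reached.

FIRST sets of the other non-terminals involved (by the same procedure, iterated to a fixed point):
  FIRST(B) = { 'a' }

From T → B:
  - B is a non-terminal: add FIRST(B) \ {ε} = { 'a' }
    B is not nullable, so stop

Collecting: FIRST(T) = { 'a' }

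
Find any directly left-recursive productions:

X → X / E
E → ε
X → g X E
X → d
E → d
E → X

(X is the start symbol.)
Direct left recursion occurs when N → N α for some non-terminal N (the right-hand side begins with the left-hand side itself).

X → X / E: LEFT RECURSIVE (starts with X)
E → ε: starts with ε
X → g X E: starts with g
X → d: starts with d
E → d: starts with d
E → X: starts with X

The grammar has direct left recursion on: X.

Answer: Yes, X is left-recursive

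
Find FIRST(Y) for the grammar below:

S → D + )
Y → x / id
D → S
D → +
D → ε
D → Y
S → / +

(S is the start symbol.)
{ 'x' }

To compute FIRST(Y), examine every production with Y on the left-hand side, reading each right-hand side left to right until a non-nullable symbol is reached.

From Y → x / id:
  - x is a terminal: add 'x' and stop

Collecting: FIRST(Y) = { 'x' }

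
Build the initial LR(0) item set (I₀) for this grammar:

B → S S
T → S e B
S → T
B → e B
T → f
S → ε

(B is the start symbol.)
{ [B → . S S], [B → . e B], [B' → . B], [S → . T], [S → .], [T → . S e B], [T → . f] }

First, augment the grammar with B' → B
I₀ = CLOSURE({ [B' → . B] }):
  [B' → . B] has the dot before B: add [B → . S S], [B → . e B]
  [B → . S S] has the dot before S: add [S → . T], [S → .]
  [S → . T] has the dot before T: add [T → . S e B], [T → . f]
No further items can be added.

I₀ = { [B → . S S], [B → . e B], [B' → . B], [S → . T], [S → .], [T → . S e B], [T → . f] }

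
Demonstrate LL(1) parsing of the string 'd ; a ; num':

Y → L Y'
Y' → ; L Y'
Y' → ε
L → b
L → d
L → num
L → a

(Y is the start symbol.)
LL(1) parsing maintains a stack (initially the start symbol over $) and the input. At each step: if the stack top is a terminal, match it against the current input token; if it is a non-terminal N, replace it with the RHS of M[N, lookahead] (the unique production whose predict set contains the lookahead).

Stack is shown with the top on the left.

Stack     Input          Action
-------------------------------
Y $       d ; a ; num $  output Y → L Y'
L Y' $    d ; a ; num $  output L → d
d Y' $    d ; a ; num $  match 'd'
Y' $      ; a ; num $    output Y' → ; L Y'
; L Y' $  ; a ; num $    match ';'
L Y' $    a ; num $      output L → a
a Y' $    a ; num $      match 'a'
Y' $      ; num $        output Y' → ; L Y'
; L Y' $  ; num $        match ';'
L Y' $    num $          output L → num
num Y' $  num $          match 'num'
Y' $      $              output Y' → ε
$         $              accept

The string is accepted.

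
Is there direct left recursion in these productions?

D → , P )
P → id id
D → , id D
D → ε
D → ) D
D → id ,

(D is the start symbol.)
No direct left recursion

Direct left recursion occurs when N → N α for some non-terminal N (the right-hand side begins with the left-hand side itself).

D → , P ): starts with ','
P → id id: starts with id
D → , id D: starts with ','
D → ε: starts with ε
D → ) D: starts with ')'
D → id ,: starts with id

No direct left recursion found.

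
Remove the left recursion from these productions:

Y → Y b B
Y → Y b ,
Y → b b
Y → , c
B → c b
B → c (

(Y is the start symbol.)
Y is directly left-recursive. The standard transformation for
  A → A α₁ | ... | A α_m | β₁ | ... | β_n
is
  A  → β₁ A' | ... | β_n A'
  A' → α₁ A' | ... | α_m A' | ε

Y → b b becomes Y → b b Y'
Y → , c becomes Y → , c Y'
Y → Y b B becomes Y' → b B Y'
Y → Y b , becomes Y' → b , Y'
Add Y' → ε

Productions for other non-terminals are unchanged:
  B → c b
  B → c (

Resulting grammar:
Y → b b Y'
Y → , c Y'
Y' → b B Y'
Y' → b , Y'
Y' → ε
B → c b
B → c (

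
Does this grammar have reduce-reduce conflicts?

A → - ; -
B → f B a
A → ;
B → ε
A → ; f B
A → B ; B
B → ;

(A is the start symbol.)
A reduce-reduce conflict occurs when an LR(0) state has two complete items [A → α .] and [B → β .] — both call for a reduction, and with no lookahead the parser cannot choose between them.

Augment with A' → A and build the canonical LR(0) collection (I0 = CLOSURE({[A' → . A]}), then GOTO on every symbol after a dot until no new states appear). It has 15 states:
  I0: { [A → . - ; -], [A → . ; f B], [A → . ;], [A → . B ; B], [A' → . A], [B → . ;], [B → . f B a], [B → .] }  — shift, reduce
  I1: { [A → - . ; -] }  — shift
  I2: { [A → ; . f B], [A → ; .], [B → ; .] }  — shift, 2 reduces
  I3: { [A' → A .] }  — accept
  I4: { [A → B . ; B] }  — shift
  I5: { [B → . ;], [B → . f B a], [B → .], [B → f . B a] }  — shift, reduce
  I6: { [B → ; .] }  — reduce
  I7: { [B → f B . a] }  — shift
  I8: { [B → f B a .] }  — reduce
  I9: { [A → B ; . B], [B → . ;], [B → . f B a], [B → .] }  — shift, reduce
  I10: { [A → B ; B .] }  — reduce
  I11: { [A → ; f . B], [B → . ;], [B → . f B a], [B → .] }  — shift, reduce
  I12: { [A → ; f B .] }  — reduce
  I13: { [A → - ; . -] }  — shift
  I14: { [A → - ; - .] }  — reduce

I2 contains complete items [A → ; .], [B → ; .] — reduce-reduce conflict.

Answer: Yes — I2: [A → ; .] vs [B → ; .]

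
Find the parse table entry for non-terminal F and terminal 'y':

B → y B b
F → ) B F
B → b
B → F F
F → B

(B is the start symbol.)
F → B

To find M[F, 'y'], we find productions for F where 'y' is in the predict set (PREDICT(N → α) = (FIRST(α) \ {ε}) ∪ (FOLLOW(N) if α ⇒* ε)).

Relevant sets:
  FIRST(B) = { ')', 'b', 'y' }

F → ) B F: PREDICT = { ')' }
F → B: PREDICT = { ')', 'b', 'y' }
  'y' is in predict set, so this production goes in M[F, 'y']

M[F, 'y'] = F → B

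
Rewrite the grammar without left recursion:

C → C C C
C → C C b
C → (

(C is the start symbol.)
C → ( C'
C' → C C C'
C' → C b C'
C' → ε

C is directly left-recursive. The standard transformation for
  A → A α₁ | ... | A α_m | β₁ | ... | β_n
is
  A  → β₁ A' | ... | β_n A'
  A' → α₁ A' | ... | α_m A' | ε

C → ( becomes C → ( C'
C → C C C becomes C' → C C C'
C → C C b becomes C' → C b C'
Add C' → ε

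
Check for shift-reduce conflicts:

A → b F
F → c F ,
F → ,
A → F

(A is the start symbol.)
A shift-reduce conflict occurs when an LR(0) state has both:
  - a complete (reduce) item [A → α .] (dot at the end), and
  - a shift item [B → β . c γ] (dot before a terminal).

Augment with A' → A and build the canonical LR(0) collection (I0 = CLOSURE({[A' → . A]}), then GOTO on every symbol after a dot until no new states appear). It has 9 states:
  I0: { [A → . F], [A → . b F], [A' → . A], [F → . ,], [F → . c F ,] }  — shift
  I1: { [F → , .] }  — reduce
  I2: { [A' → A .] }  — accept
  I3: { [A → F .] }  — reduce
  I4: { [A → b . F], [F → . ,], [F → . c F ,] }  — shift
  I5: { [F → . ,], [F → . c F ,], [F → c . F ,] }  — shift
  I6: { [F → c F . ,] }  — shift
  I7: { [F → c F , .] }  — reduce
  I8: { [A → b F .] }  — reduce

No state contains both a complete item and a shift item.

Answer: No shift-reduce conflicts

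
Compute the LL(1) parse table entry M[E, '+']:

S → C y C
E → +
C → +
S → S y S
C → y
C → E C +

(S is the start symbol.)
To find M[E, '+'], we find productions for E where '+' is in the predict set (PREDICT(N → α) = (FIRST(α) \ {ε}) ∪ (FOLLOW(N) if α ⇒* ε)).

E → +: PREDICT = { '+' }
  '+' is in predict set, so this production goes in M[E, '+']

M[E, '+'] = E → +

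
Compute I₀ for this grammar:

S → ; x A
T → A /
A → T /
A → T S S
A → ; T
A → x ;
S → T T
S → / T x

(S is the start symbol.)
First, augment the grammar with S' → S
I₀ = CLOSURE({ [S' → . S] }):
  [S' → . S] has the dot before S: add [S → . ; x A], [S → . T T], [S → . / T x]
  [S → . T T] has the dot before T: add [T → . A /]
  [T → . A /] has the dot before A: add [A → . T /], [A → . T S S], [A → . ; T], [A → . x ;]
No further items can be added.

I₀ = { [A → . ; T], [A → . T /], [A → . T S S], [A → . x ;], [S → . / T x], [S → . ; x A], [S → . T T], [S' → . S], [T → . A /] }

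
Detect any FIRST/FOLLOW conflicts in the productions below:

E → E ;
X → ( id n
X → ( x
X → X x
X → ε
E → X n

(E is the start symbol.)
Nullable non-terminals: X.
FIRST sets used below: FIRST(X) = { '(', 'x', ε }

X: nullable alternative(s) X → ε; FOLLOW(X) = { 'n', 'x' }
  X → ( id n: FIRST \ {ε} = { '(' } — disjoint from FOLLOW(X)
  X → ( x: FIRST \ {ε} = { '(' } — disjoint from FOLLOW(X)
  X → X x: FIRST \ {ε} = { '(', 'x' } — overlaps FOLLOW(X) on { 'x' }: CONFLICT
  X → ε: FIRST \ {ε} = { } — this is the only nullable alternative, skip

E has no nullable alternative, so no FIRST/FOLLOW check is needed there.

So the grammar has 1 FIRST/FOLLOW conflict (marked CONFLICT above).

Answer: Yes. X → X x with FOLLOW(X) on { 'x' }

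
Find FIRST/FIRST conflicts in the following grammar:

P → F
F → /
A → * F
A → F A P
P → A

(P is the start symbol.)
A FIRST/FIRST conflict occurs when two productions N → α and N → β for the same non-terminal have FIRST(α) ∩ FIRST(β) ≠ ∅ (with ε ∈ FIRST of a nullable right-hand side, so two nullable alternatives also conflict).

FIRST sets of the non-terminals at (or reachable through a nullable prefix from) the front of some alternative:
  FIRST(F) = { '/' }
  FIRST(A) = { '*', '/' }

Productions for P:
  P → F: FIRST = { '/' }
  P → A: FIRST = { '*', '/' }
Productions for A:
  A → * F: FIRST = { '*' }
  A → F A P: FIRST = { '/' }
F has only one production, so no FIRST/FIRST conflict is possible there.

Conflict for P: P → F and P → A
  Overlap: { '/' }

Answer: Yes. P → F / P → A on { '/' }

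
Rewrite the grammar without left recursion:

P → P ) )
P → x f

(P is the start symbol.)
P is directly left-recursive. The standard transformation for
  A → A α₁ | ... | A α_m | β₁ | ... | β_n
is
  A  → β₁ A' | ... | β_n A'
  A' → α₁ A' | ... | α_m A' | ε

P → x f becomes P → x f P'
P → P ) ) becomes P' → ) ) P'
Add P' → ε

Resulting grammar:
P → x f P'
P' → ) ) P'
P' → ε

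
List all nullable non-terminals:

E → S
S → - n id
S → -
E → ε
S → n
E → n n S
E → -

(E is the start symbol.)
{ 'E' }

A non-terminal is nullable if it can derive ε (the empty string): either it has an ε-production, or it has a production whose right-hand side consists entirely of nullable non-terminals.

ε-productions: E → ε
So E is immediately nullable.
No further non-terminal can be added: every production for the remaining non-terminals contains a terminal or a non-nullable non-terminal.
Nullable = { 'E' }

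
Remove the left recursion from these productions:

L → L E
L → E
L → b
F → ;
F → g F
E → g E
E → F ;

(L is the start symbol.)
L is directly left-recursive. The standard transformation for
  A → A α₁ | ... | A α_m | β₁ | ... | β_n
is
  A  → β₁ A' | ... | β_n A'
  A' → α₁ A' | ... | α_m A' | ε

L → E becomes L → E L'
L → b becomes L → b L'
L → L E becomes L' → E L'
Add L' → ε

Productions for other non-terminals are unchanged:
  F → ;
  F → g F
  E → g E
  E → F ;

Resulting grammar:
L → E L'
L → b L'
L' → E L'
L' → ε
F → ;
F → g F
E → g E
E → F ;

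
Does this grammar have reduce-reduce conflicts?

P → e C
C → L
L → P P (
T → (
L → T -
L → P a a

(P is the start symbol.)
A reduce-reduce conflict occurs when an LR(0) state has two complete items [A → α .] and [B → β .] — both call for a reduction, and with no lookahead the parser cannot choose between them.

Augment with P' → P and build the canonical LR(0) collection (I0 = CLOSURE({[P' → . P]}), then GOTO on every symbol after a dot until no new states appear). It has 13 states:
  I0: { [P → . e C], [P' → . P] }  — shift
  I1: { [P' → P .] }  — accept
  I2: { [C → . L], [L → . P P (], [L → . P a a], [L → . T -], [P → . e C], [P → e . C], [T → . (] }  — shift
  I3: { [T → ( .] }  — reduce
  I4: { [P → e C .] }  — reduce
  I5: { [C → L .] }  — reduce
  I6: { [L → P . P (], [L → P . a a], [P → . e C] }  — shift
  I7: { [L → T . -] }  — shift
  I8: { [L → T - .] }  — reduce
  I9: { [L → P P . (] }  — shift
  I10: { [L → P a . a] }  — shift
  I11: { [L → P a a .] }  — reduce
  I12: { [L → P P ( .] }  — reduce

No state contains more than one complete item.

Answer: No reduce-reduce conflicts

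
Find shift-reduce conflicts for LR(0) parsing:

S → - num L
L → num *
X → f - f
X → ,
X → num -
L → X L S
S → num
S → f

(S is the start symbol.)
Augment with S' → S and build the canonical LR(0) collection (I0 = CLOSURE({[S' → . S]}), then GOTO on every symbol after a dot until no new states appear). It has 17 states:
  I0: { [S → . - num L], [S → . f], [S → . num], [S' → . S] }  — shift
  I1: { [S → - . num L] }  — shift
  I2: { [S' → S .] }  — accept
  I3: { [S → f .] }  — reduce
  I4: { [S → num .] }  — reduce
  I5: { [L → . X L S], [L → . num *], [S → - num . L], [X → . ,], [X → . f - f], [X → . num -] }  — shift
  I6: { [X → , .] }  — reduce
  I7: { [S → - num L .] }  — reduce
  I8: { [L → . X L S], [L → . num *], [L → X . L S], [X → . ,], [X → . f - f], [X → . num -] }  — shift
  I9: { [X → f . - f] }  — shift
  I10: { [L → num . *], [X → num . -] }  — shift
  I11: { [L → num * .] }  — reduce
  I12: { [X → num - .] }  — reduce
  I13: { [X → f - . f] }  — shift
  I14: { [X → f - f .] }  — reduce
  I15: { [L → X L . S], [S → . - num L], [S → . f], [S → . num] }  — shift
  I16: { [L → X L S .] }  — reduce

No state contains both a complete item and a shift item.

Answer: No shift-reduce conflicts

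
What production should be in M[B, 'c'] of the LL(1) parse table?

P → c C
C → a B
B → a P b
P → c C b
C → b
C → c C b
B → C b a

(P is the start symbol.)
To find M[B, 'c'], we find productions for B where 'c' is in the predict set (PREDICT(N → α) = (FIRST(α) \ {ε}) ∪ (FOLLOW(N) if α ⇒* ε)).

Relevant sets:
  FIRST(C) = { 'a', 'b', 'c' }

B → a P b: PREDICT = { 'a' }
B → C b a: PREDICT = { 'a', 'b', 'c' }
  'c' is in predict set, so this production goes in M[B, 'c']

M[B, 'c'] = B → C b a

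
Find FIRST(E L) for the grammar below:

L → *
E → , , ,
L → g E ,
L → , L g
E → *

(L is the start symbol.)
FIRST sets of the non-terminals involved (from the grammar, by fixed-point iteration):
  FIRST(E) = { '*', ',' }

To compute FIRST(E L), process the symbols left to right:
Symbol E is a non-terminal. Add FIRST(E) \ {ε} = { '*', ',' }
E is not nullable (ε ∉ FIRST(E)), so stop here.
FIRST(E L) = { '*', ',' }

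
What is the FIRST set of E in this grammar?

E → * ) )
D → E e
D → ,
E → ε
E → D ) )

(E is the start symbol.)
{ '*', ',', 'e', ε }

FIRST sets of the other non-terminals involved (by the same procedure, iterated to a fixed point):
  FIRST(D) = { '*', ',', 'e' }

From E → * ) ):
  - '*' is a terminal: add '*' and stop
From E → ε:
  - ε-production, so ε ∈ FIRST(E)
From E → D ) ):
  - D is a non-terminal: add FIRST(D) \ {ε} = { '*', ',', 'e' }
    D is not nullable, so stop

Collecting: FIRST(E) = { '*', ',', 'e', ε }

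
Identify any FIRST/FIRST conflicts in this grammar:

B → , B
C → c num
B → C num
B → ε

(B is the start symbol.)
No FIRST/FIRST conflicts.

A FIRST/FIRST conflict occurs when two productions N → α and N → β for the same non-terminal have FIRST(α) ∩ FIRST(β) ≠ ∅ (with ε ∈ FIRST of a nullable right-hand side, so two nullable alternatives also conflict).

FIRST sets of the non-terminals at (or reachable through a nullable prefix from) the front of some alternative:
  FIRST(C) = { 'c' }

Productions for B:
  B → , B: FIRST = { ',' }
  B → C num: FIRST = { 'c' }
  B → ε: FIRST = { ε }
C has only one production, so no FIRST/FIRST conflict is possible there.

All alternatives of each non-terminal have pairwise disjoint FIRST sets.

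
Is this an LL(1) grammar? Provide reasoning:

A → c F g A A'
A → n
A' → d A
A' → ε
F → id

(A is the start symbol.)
A grammar is LL(1) if for each non-terminal N with multiple productions, the predict sets of those productions are pairwise disjoint, where PREDICT(N → α) = (FIRST(α) \ {ε}) ∪ (FOLLOW(N) if α ⇒* ε).

Relevant sets:
  FOLLOW(A') = { $, 'd' }

For A:
  PREDICT(A → c F g A A') = { 'c' }
  PREDICT(A → n) = { 'n' }
For A':
  PREDICT(A' → d A) = { 'd' }
  PREDICT(A' → ε) = { $, 'd' }
F has a single production, so nothing to check there.

Conflict found: Predict set conflict for A': { 'd' }
The grammar is NOT LL(1).

Answer: No. Predict set conflict for A': { 'd' }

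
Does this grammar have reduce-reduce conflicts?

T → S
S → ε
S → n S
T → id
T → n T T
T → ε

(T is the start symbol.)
Augment with T' → T and build the canonical LR(0) collection (I0 = CLOSURE({[T' → . T]}), then GOTO on every symbol after a dot until no new states appear). It has 8 states:
  I0: { [S → . n S], [S → .], [T → . S], [T → . id], [T → . n T T], [T → .], [T' → . T] }  — shift, 2 reduces
  I1: { [T → S .] }  — reduce
  I2: { [T' → T .] }  — accept
  I3: { [T → id .] }  — reduce
  I4: { [S → . n S], [S → .], [S → n . S], [T → . S], [T → . id], [T → . n T T], [T → .], [T → n . T T] }  — shift, 2 reduces
  I5: { [S → n S .], [T → S .] }  — 2 reduces
  I6: { [S → . n S], [S → .], [T → . S], [T → . id], [T → . n T T], [T → .], [T → n T . T] }  — shift, 2 reduces
  I7: { [T → n T T .] }  — reduce

I0 contains complete items [S → .], [T → .] — reduce-reduce conflict.
I4 contains complete items [S → .], [T → .] — reduce-reduce conflict.
I5 contains complete items [S → n S .], [T → S .] — reduce-reduce conflict.
I6 contains complete items [S → .], [T → .] — reduce-reduce conflict.

Answer: Yes — I0: [S → .] vs [T → .]; I4: [S → .] vs [T → .]; I5: [S → n S .] vs [T → S .]; I6: [S → .] vs [T → .]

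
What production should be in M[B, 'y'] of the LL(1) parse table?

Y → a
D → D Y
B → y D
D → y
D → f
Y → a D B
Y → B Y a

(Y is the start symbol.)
B → y D

To find M[B, 'y'], we find productions for B where 'y' is in the predict set (PREDICT(N → α) = (FIRST(α) \ {ε}) ∪ (FOLLOW(N) if α ⇒* ε)).

B → y D: PREDICT = { 'y' }
  'y' is in predict set, so this production goes in M[B, 'y']

M[B, 'y'] = B → y D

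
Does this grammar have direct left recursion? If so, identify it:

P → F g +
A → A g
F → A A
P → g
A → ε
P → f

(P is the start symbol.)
Yes, A is left-recursive

Direct left recursion occurs when N → N α for some non-terminal N (the right-hand side begins with the left-hand side itself).

P → F g +: starts with F
A → A g: LEFT RECURSIVE (starts with A)
F → A A: starts with A
P → g: starts with g
A → ε: starts with ε
P → f: starts with f

The grammar has direct left recursion on: A.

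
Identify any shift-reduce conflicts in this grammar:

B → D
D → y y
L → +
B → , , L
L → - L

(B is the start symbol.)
Augment with B' → B and build the canonical LR(0) collection (I0 = CLOSURE({[B' → . B]}), then GOTO on every symbol after a dot until no new states appear). It has 11 states:
  I0: { [B → . , , L], [B → . D], [B' → . B], [D → . y y] }  — shift
  I1: { [B → , . , L] }  — shift
  I2: { [B' → B .] }  — accept
  I3: { [B → D .] }  — reduce
  I4: { [D → y . y] }  — shift
  I5: { [D → y y .] }  — reduce
  I6: { [B → , , . L], [L → . +], [L → . - L] }  — shift
  I7: { [L → + .] }  — reduce
  I8: { [L → - . L], [L → . +], [L → . - L] }  — shift
  I9: { [B → , , L .] }  — reduce
  I10: { [L → - L .] }  — reduce

No state contains both a complete item and a shift item.

Answer: No shift-reduce conflicts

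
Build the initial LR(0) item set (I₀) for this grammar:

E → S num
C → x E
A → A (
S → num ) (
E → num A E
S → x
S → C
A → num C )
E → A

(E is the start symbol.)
{ [A → . A (], [A → . num C )], [C → . x E], [E → . A], [E → . S num], [E → . num A E], [E' → . E], [S → . C], [S → . num ) (], [S → . x] }

First, augment the grammar with E' → E
I₀ = CLOSURE({ [E' → . E] }):
  [E' → . E] has the dot before E: add [E → . S num], [E → . num A E], [E → . A]
  [E → . S num] has the dot before S: add [S → . num ) (], [S → . x], [S → . C]
  [E → . A] has the dot before A: add [A → . A (], [A → . num C )]
  [S → . C] has the dot before C: add [C → . x E]
No further items can be added.

I₀ = { [A → . A (], [A → . num C )], [C → . x E], [E → . A], [E → . S num], [E → . num A E], [E' → . E], [S → . C], [S → . num ) (], [S → . x] }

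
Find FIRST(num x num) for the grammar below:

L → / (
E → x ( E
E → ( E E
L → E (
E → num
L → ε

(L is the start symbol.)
{ 'num' }

To compute FIRST(num x num), process the symbols left to right:
Symbol num is a terminal. Add 'num' and stop.
FIRST(num x num) = { 'num' }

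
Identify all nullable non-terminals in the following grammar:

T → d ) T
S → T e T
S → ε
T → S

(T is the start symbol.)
ε-productions: S → ε
So S is immediately nullable.
T → S: every symbol on the right is nullable, so T is nullable too.
Every non-terminal is now nullable.
Nullable = { 'S', 'T' }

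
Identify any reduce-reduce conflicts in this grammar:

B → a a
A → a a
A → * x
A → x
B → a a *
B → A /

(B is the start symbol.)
Yes — I6: [A → a a .] vs [B → a a .]

A reduce-reduce conflict occurs when an LR(0) state has two complete items [A → α .] and [B → β .] — both call for a reduction, and with no lookahead the parser cannot choose between them.

Augment with B' → B and build the canonical LR(0) collection (I0 = CLOSURE({[B' → . B]}), then GOTO on every symbol after a dot until no new states appear). It has 10 states:
  I0: { [A → . * x], [A → . a a], [A → . x], [B → . A /], [B → . a a *], [B → . a a], [B' → . B] }  — shift
  I1: { [A → * . x] }  — shift
  I2: { [B → A . /] }  — shift
  I3: { [B' → B .] }  — accept
  I4: { [A → a . a], [B → a . a *], [B → a . a] }  — shift
  I5: { [A → x .] }  — reduce
  I6: { [A → a a .], [B → a a . *], [B → a a .] }  — shift, 2 reduces
  I7: { [B → a a * .] }  — reduce
  I8: { [B → A / .] }  — reduce
  I9: { [A → * x .] }  — reduce

I6 contains complete items [A → a a .], [B → a a .] — reduce-reduce conflict.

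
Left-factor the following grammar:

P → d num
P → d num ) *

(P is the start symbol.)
Left-factoring transforms A → αβ₁ | αβ₂ into A → αA' and A' → β₁ | β₂
(α is the longest common prefix among the alternatives). Repeat until
no nonterminal has two alternatives with a common prefix.

Round 1: P has alternatives sharing prefix 'd num'. Introduce P': P → d num P'
  Add: P' → ε
  Add: P' → ) *

No remaining common prefixes — done.

Resulting grammar:
P → d num P'
P' → ε
P' → ) *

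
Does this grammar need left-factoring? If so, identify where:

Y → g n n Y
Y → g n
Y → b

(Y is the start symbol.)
Left-factoring is needed when two productions for the same non-terminal
share a common prefix on the right-hand side.

Productions for Y:
  Y → g n n Y
  Y → g n
  Y → b

Found common prefix 'g n' in productions for Y

Answer: Yes, Y has productions with common prefix 'g n'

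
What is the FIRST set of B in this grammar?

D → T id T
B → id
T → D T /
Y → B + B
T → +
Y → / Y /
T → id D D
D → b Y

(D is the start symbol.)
From B → id:
  - id is a terminal: add 'id' and stop

Collecting: FIRST(B) = { 'id' }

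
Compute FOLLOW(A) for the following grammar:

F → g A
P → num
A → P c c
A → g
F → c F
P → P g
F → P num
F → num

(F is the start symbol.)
{ $ }

To compute FOLLOW(A), find every occurrence of A on a right-hand side N → α A β: add FIRST(β) \ {ε}, and if β is empty or nullable also add FOLLOW(N). Iterate to a fixed point.

In F → g A: A is at the end, add FOLLOW(F)

The FOLLOW sets referred to above (computed the same way, to a fixed point):
  FOLLOW(F) = { $ }

Taking the union: FOLLOW(A) = { $ }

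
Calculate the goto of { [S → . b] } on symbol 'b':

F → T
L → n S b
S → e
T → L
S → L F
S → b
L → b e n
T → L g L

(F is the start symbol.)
{ [S → b .] }

GOTO(I, 'b') = CLOSURE({ [A → αX.β] : [A → α.Xβ] ∈ I, X = 'b' })

Items with dot before 'b', with the dot advanced:
  [S → . b] → [S → b .]
Closure adds nothing (no advanced item has the dot before a non-terminal).

GOTO = { [S → b .] }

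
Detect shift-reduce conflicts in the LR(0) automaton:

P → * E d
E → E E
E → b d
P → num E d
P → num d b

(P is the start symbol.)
A shift-reduce conflict occurs when an LR(0) state has both:
  - a complete (reduce) item [A → α .] (dot at the end), and
  - a shift item [B → β . c γ] (dot before a terminal).

Augment with P' → P and build the canonical LR(0) collection (I0 = CLOSURE({[P' → . P]}), then GOTO on every symbol after a dot until no new states appear). It has 13 states:
  I0: { [P → . * E d], [P → . num E d], [P → . num d b], [P' → . P] }  — shift
  I1: { [E → . E E], [E → . b d], [P → * . E d] }  — shift
  I2: { [P' → P .] }  — accept
  I3: { [E → . E E], [E → . b d], [P → num . E d], [P → num . d b] }  — shift
  I4: { [E → . E E], [E → . b d], [E → E . E], [P → num E . d] }  — shift
  I5: { [E → b . d] }  — shift
  I6: { [P → num d . b] }  — shift
  I7: { [P → num d b .] }  — reduce
  I8: { [E → b d .] }  — reduce
  I9: { [E → . E E], [E → . b d], [E → E . E], [E → E E .] }  — shift, reduce
  I10: { [P → num E d .] }  — reduce
  I11: { [E → . E E], [E → . b d], [E → E . E], [P → * E . d] }  — shift
  I12: { [P → * E d .] }  — reduce

I9 contains reduce item [E → E E .] and shift item [E → . b d] — shift-reduce conflict.

Answer: Yes — I9: [E → E E .] vs [E → . b d]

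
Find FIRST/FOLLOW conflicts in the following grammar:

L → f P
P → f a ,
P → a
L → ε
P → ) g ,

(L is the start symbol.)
No FIRST/FOLLOW conflicts.

A FIRST/FOLLOW conflict occurs when a non-terminal N has a nullable alternative N → β (β ⇒* ε) and another alternative N → α with FIRST(α) ∩ FOLLOW(N) ≠ ∅: on such a lookahead the parser cannot decide between expanding α and letting N vanish via β.

Nullable non-terminals: L.

L: nullable alternative(s) L → ε; FOLLOW(L) = { $ }
  L → f P: FIRST \ {ε} = { 'f' } — disjoint from FOLLOW(L)
  L → ε: FIRST \ {ε} = { } — this is the only nullable alternative, skip

P has no nullable alternative, so no FIRST/FOLLOW check is needed there.

No FIRST/FOLLOW conflicts found.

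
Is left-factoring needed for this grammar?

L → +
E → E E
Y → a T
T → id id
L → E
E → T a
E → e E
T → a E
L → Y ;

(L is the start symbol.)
No, left-factoring is not needed

Left-factoring is needed when two productions for the same non-terminal
share a common prefix on the right-hand side.

Productions for L:
  L → +
  L → E
  L → Y ;
Productions for E:
  E → E E
  E → T a
  E → e E
Productions for T:
  T → id id
  T → a E

No common prefixes found.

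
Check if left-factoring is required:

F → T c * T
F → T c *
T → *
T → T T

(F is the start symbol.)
Yes, F has productions with common prefix 'T c *'

Left-factoring is needed when two productions for the same non-terminal
share a common prefix on the right-hand side.

Productions for F:
  F → T c * T
  F → T c *
Productions for T:
  T → *
  T → T T

Found common prefix 'T c *' in productions for F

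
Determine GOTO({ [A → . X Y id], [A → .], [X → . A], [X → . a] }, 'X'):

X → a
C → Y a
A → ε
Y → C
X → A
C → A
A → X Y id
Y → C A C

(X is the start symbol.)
GOTO(I, 'X') = CLOSURE({ [A → αX.β] : [A → α.Xβ] ∈ I, X = 'X' })

Items with dot before 'X', with the dot advanced:
  [A → . X Y id] → [A → X . Y id]
Closure of the advanced items:
  [A → X . Y id] has the dot before Y: add [Y → . C], [Y → . C A C]
  [Y → . C] has the dot before C: add [C → . Y a], [C → . A]
  [C → . A] has the dot before A: add [A → .], [A → . X Y id]
  [A → . X Y id] has the dot before X: add [X → . a], [X → . A]

GOTO = { [A → . X Y id], [A → .], [A → X . Y id], [C → . A], [C → . Y a], [X → . A], [X → . a], [Y → . C A C], [Y → . C] }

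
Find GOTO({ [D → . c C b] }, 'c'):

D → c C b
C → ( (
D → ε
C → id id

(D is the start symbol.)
GOTO(I, 'c') = CLOSURE({ [A → αX.β] : [A → α.Xβ] ∈ I, X = 'c' })

Items with dot before 'c', with the dot advanced:
  [D → . c C b] → [D → c . C b]
Closure of the advanced items:
  [D → c . C b] has the dot before C: add [C → . ( (], [C → . id id]

GOTO = { [C → . ( (], [C → . id id], [D → c . C b] }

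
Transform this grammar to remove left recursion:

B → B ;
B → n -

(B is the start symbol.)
B → n - B'
B' → ; B'
B' → ε

B is directly left-recursive. The standard transformation for
  A → A α₁ | ... | A α_m | β₁ | ... | β_n
is
  A  → β₁ A' | ... | β_n A'
  A' → α₁ A' | ... | α_m A' | ε

B → n - becomes B → n - B'
B → B ; becomes B' → ; B'
Add B' → ε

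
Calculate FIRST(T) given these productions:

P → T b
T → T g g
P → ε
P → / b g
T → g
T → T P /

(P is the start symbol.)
From T → T g g:
  - T is the symbol being defined: contributes nothing new
    T is not nullable, so stop
From T → g:
  - g is a terminal: add 'g' and stop
From T → T P /:
  - T is the symbol being defined: contributes nothing new
    T is not nullable, so stop

Collecting: FIRST(T) = { 'g' }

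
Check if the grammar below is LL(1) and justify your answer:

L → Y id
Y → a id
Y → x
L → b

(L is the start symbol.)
Yes, the grammar is LL(1).

Relevant sets:
  FIRST(Y) = { 'a', 'x' }

For L:
  PREDICT(L → Y id) = { 'a', 'x' }
  PREDICT(L → b) = { 'b' }
For Y:
  PREDICT(Y → a id) = { 'a' }
  PREDICT(Y → x) = { 'x' }

All predict sets are disjoint. The grammar IS LL(1).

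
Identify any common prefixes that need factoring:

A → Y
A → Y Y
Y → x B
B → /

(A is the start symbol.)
Left-factoring is needed when two productions for the same non-terminal
share a common prefix on the right-hand side.

Productions for A:
  A → Y
  A → Y Y

Found common prefix 'Y' in productions for A

Answer: Yes, A has productions with common prefix 'Y'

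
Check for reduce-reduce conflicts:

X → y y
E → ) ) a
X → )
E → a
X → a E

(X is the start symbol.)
No reduce-reduce conflicts

Augment with X' → X and build the canonical LR(0) collection (I0 = CLOSURE({[X' → . X]}), then GOTO on every symbol after a dot until no new states appear). It has 11 states:
  I0: { [X → . )], [X → . a E], [X → . y y], [X' → . X] }  — shift
  I1: { [X → ) .] }  — reduce
  I2: { [X' → X .] }  — accept
  I3: { [E → . ) ) a], [E → . a], [X → a . E] }  — shift
  I4: { [X → y . y] }  — shift
  I5: { [X → y y .] }  — reduce
  I6: { [E → ) . ) a] }  — shift
  I7: { [X → a E .] }  — reduce
  I8: { [E → a .] }  — reduce
  I9: { [E → ) ) . a] }  — shift
  I10: { [E → ) ) a .] }  — reduce

No state contains more than one complete item.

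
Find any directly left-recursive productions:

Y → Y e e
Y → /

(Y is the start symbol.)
Yes, Y is left-recursive

Y → Y e e: LEFT RECURSIVE (starts with Y)
Y → /: starts with '/'

The grammar has direct left recursion on: Y.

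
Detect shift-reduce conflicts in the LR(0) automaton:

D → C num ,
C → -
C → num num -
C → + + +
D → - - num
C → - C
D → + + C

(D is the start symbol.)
A shift-reduce conflict occurs when an LR(0) state has both:
  - a complete (reduce) item [A → α .] (dot at the end), and
  - a shift item [B → β . c γ] (dot before a terminal).

Augment with D' → D and build the canonical LR(0) collection (I0 = CLOSURE({[D' → . D]}), then GOTO on every symbol after a dot until no new states appear). It has 20 states:
  I0: { [C → . + + +], [C → . - C], [C → . -], [C → . num num -], [D → . + + C], [D → . - - num], [D → . C num ,], [D' → . D] }  — shift
  I1: { [C → + . + +], [D → + . + C] }  — shift
  I2: { [C → - . C], [C → - .], [C → . + + +], [C → . - C], [C → . -], [C → . num num -], [D → - . - num] }  — shift, reduce
  I3: { [D → C . num ,] }  — shift
  I4: { [D' → D .] }  — accept
  I5: { [C → num . num -] }  — shift
  I6: { [C → num num . -] }  — shift
  I7: { [C → num num - .] }  — reduce
  I8: { [D → C num . ,] }  — shift
  I9: { [D → C num , .] }  — reduce
  I10: { [C → + . + +] }  — shift
  I11: { [C → - . C], [C → - .], [C → . + + +], [C → . - C], [C → . -], [C → . num num -], [D → - - . num] }  — shift, reduce
  I12: { [C → - C .] }  — reduce
  I13: { [C → - . C], [C → - .], [C → . + + +], [C → . - C], [C → . -], [C → . num num -] }  — shift, reduce
  I14: { [C → num . num -], [D → - - num .] }  — shift, reduce
  I15: { [C → + + . +] }  — shift
  I16: { [C → + + + .] }  — reduce
  I17: { [C → + + . +], [C → . + + +], [C → . - C], [C → . -], [C → . num num -], [D → + + . C] }  — shift
  I18: { [C → + + + .], [C → + . + +] }  — shift, reduce
  I19: { [D → + + C .] }  — reduce

I2 contains reduce item [C → - .] and shift items [C → . + + +], [C → . -], [C → . - C], [C → . num num -], [D → - . - num] — shift-reduce conflict.
I11 contains reduce item [C → - .] and shift items [C → . + + +], [C → . -], [C → . - C], [C → . num num -], [D → - - . num] — shift-reduce conflict.
I13 contains reduce item [C → - .] and shift items [C → . + + +], [C → . -], [C → . - C], [C → . num num -] — shift-reduce conflict.
I14 contains reduce item [D → - - num .] and shift item [C → num . num -] — shift-reduce conflict.
I18 contains reduce item [C → + + + .] and shift item [C → + . + +] — shift-reduce conflict.

Answer: Yes — I2: [C → - .] vs [C → . + + +]; I11: [C → - .] vs [C → . + + +]; I13: [C → - .] vs [C → . + + +]; I14: [D → - - num .] vs [C → num . num -]; I18: [C → + + + .] vs [C → + . + +]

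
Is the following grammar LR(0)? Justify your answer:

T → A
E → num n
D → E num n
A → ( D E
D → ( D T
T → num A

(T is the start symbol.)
A grammar is LR(0) if no state in the canonical LR(0) collection has:
  - both a shift item (dot before a terminal) and a complete item (shift-reduce conflict), or
  - two or more complete items (reduce-reduce conflict; the accept item [T' → T .] counts as a complete item here).

Augment with T' → T and build the canonical LR(0) collection (I0 = CLOSURE({[T' → . T]}), then GOTO on every symbol after a dot until no new states appear). It has 16 states:
  I0: { [A → . ( D E], [T → . A], [T → . num A], [T' → . T] }  — shift
  I1: { [A → ( . D E], [D → . ( D T], [D → . E num n], [E → . num n] }  — shift
  I2: { [T → A .] }  — reduce
  I3: { [T' → T .] }  — accept
  I4: { [A → . ( D E], [T → num . A] }  — shift
  I5: { [T → num A .] }  — reduce
  I6: { [D → ( . D T], [D → . ( D T], [D → . E num n], [E → . num n] }  — shift
  I7: { [A → ( D . E], [E → . num n] }  — shift
  I8: { [D → E . num n] }  — shift
  I9: { [E → num . n] }  — shift
  I10: { [E → num n .] }  — reduce
  I11: { [D → E num . n] }  — shift
  I12: { [D → E num n .] }  — reduce
  I13: { [A → ( D E .] }  — reduce
  I14: { [A → . ( D E], [D → ( D . T], [T → . A], [T → . num A] }  — shift
  I15: { [D → ( D T .] }  — reduce

Every state is either a pure shift/goto state or contains exactly one complete item and nothing to shift — no conflicts. The grammar is LR(0).

Answer: Yes, the grammar is LR(0)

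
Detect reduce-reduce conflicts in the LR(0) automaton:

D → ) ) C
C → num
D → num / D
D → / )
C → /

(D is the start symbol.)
Augment with D' → D and build the canonical LR(0) collection (I0 = CLOSURE({[D' → . D]}), then GOTO on every symbol after a dot until no new states appear). It has 12 states:
  I0: { [D → . ) ) C], [D → . / )], [D → . num / D], [D' → . D] }  — shift
  I1: { [D → ) . ) C] }  — shift
  I2: { [D → / . )] }  — shift
  I3: { [D' → D .] }  — accept
  I4: { [D → num . / D] }  — shift
  I5: { [D → . ) ) C], [D → . / )], [D → . num / D], [D → num / . D] }  — shift
  I6: { [D → num / D .] }  — reduce
  I7: { [D → / ) .] }  — reduce
  I8: { [C → . /], [C → . num], [D → ) ) . C] }  — shift
  I9: { [C → / .] }  — reduce
  I10: { [D → ) ) C .] }  — reduce
  I11: { [C → num .] }  — reduce

No state contains more than one complete item.

Answer: No reduce-reduce conflicts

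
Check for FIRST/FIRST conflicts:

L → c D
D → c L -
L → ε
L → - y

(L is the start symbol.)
No FIRST/FIRST conflicts.

A FIRST/FIRST conflict occurs when two productions N → α and N → β for the same non-terminal have FIRST(α) ∩ FIRST(β) ≠ ∅ (with ε ∈ FIRST of a nullable right-hand side, so two nullable alternatives also conflict).

Productions for L:
  L → c D: FIRST = { 'c' }
  L → ε: FIRST = { ε }
  L → - y: FIRST = { '-' }
D has only one production, so no FIRST/FIRST conflict is possible there.

All alternatives of each non-terminal have pairwise disjoint FIRST sets.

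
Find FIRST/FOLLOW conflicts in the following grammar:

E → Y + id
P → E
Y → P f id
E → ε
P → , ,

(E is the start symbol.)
Yes. E → Y '+' id with FOLLOW(E) on { 'f' }

Nullable non-terminals: E, P.
FIRST sets used below: FIRST(Y) = { ',', 'f' }, FIRST(E) = { ',', 'f', ε }

E: nullable alternative(s) E → ε; FOLLOW(E) = { $, 'f' }
  E → Y + id: FIRST \ {ε} = { ',', 'f' } — overlaps FOLLOW(E) on { 'f' }: CONFLICT
  E → ε: FIRST \ {ε} = { } — this is the only nullable alternative, skip

P: nullable alternative(s) P → E; FOLLOW(P) = { 'f' }
  P → E: FIRST \ {ε} = { ',', 'f' } — this is the only nullable alternative, skip
  P → , ,: FIRST \ {ε} = { ',' } — disjoint from FOLLOW(P)

Y has no nullable alternative, so no FIRST/FOLLOW check is needed there.

So the grammar has 1 FIRST/FOLLOW conflict (marked CONFLICT above).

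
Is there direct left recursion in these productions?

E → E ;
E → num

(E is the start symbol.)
Direct left recursion occurs when N → N α for some non-terminal N (the right-hand side begins with the left-hand side itself).

E → E ;: LEFT RECURSIVE (starts with E)
E → num: starts with num

The grammar has direct left recursion on: E.

Answer: Yes, E is left-recursive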